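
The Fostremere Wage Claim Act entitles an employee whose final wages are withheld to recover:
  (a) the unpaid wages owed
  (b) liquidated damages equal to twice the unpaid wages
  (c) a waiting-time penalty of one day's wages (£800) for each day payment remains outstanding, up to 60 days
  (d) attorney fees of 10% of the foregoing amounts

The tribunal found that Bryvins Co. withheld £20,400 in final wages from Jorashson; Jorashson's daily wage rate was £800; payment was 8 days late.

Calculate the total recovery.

Doubled: 2 × £20,400 = £40,800
Penalty days: min(8, 60) = 8
Waiting-time penalty: 8 × £800 = £6,400
Subtotal: £20,400 + £40,800 + £6,400 = £67,600
Attorney fees: 10% of £67,600 = £6,760
Total award: £67,600 + £6,760 = £74,360

£74,360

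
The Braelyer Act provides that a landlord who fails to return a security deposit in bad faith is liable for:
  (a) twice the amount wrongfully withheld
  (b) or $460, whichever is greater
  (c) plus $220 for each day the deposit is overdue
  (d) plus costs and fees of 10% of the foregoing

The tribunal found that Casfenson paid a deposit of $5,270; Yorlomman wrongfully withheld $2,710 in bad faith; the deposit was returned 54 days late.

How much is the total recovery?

Doubled: 2 × $2,710 = $5,420
Minimum $460: $5,420 meets the minimum, no increase.
Late-return penalty: 54 × $220 = $11,880
Damages plus late penalty: $5,420 + $11,880 = $17,300
Costs and fees: 10% of $17,300 = $1,730
Total recovery: $17,300 + $1,730 = $19,030

$19,030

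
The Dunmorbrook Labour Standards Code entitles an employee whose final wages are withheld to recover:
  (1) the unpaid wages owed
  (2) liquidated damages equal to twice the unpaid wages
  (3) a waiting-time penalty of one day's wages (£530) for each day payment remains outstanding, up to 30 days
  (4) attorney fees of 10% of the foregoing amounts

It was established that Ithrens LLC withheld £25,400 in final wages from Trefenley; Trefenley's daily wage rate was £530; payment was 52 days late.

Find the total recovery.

Doubled: 2 × £25,400 = £50,800
Penalty days: min(52, 30) = 30
Waiting-time penalty: 30 × £530 = £15,900
Subtotal: £25,400 + £50,800 + £15,900 = £92,100
Attorney fees: 10% of £92,100 = £9,210
Total award: £92,100 + £9,210 = £101,310

Total award: £101,310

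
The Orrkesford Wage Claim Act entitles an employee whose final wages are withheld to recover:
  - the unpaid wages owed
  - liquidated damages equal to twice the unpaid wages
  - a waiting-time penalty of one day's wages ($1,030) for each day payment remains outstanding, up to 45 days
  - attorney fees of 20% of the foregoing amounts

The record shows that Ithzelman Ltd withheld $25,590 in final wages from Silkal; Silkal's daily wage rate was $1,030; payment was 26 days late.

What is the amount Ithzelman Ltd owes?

Total award: $124,260

Doubled: 2 × $25,590 = $51,180
Penalty days: min(26, 45) = 26
Waiting-time penalty: 26 × $1,030 = $26,780
Subtotal: $25,590 + $51,180 + $26,780 = $103,550
Attorney fees: 20% of $103,550 = $20,710
Total award: $103,550 + $20,710 = $124,260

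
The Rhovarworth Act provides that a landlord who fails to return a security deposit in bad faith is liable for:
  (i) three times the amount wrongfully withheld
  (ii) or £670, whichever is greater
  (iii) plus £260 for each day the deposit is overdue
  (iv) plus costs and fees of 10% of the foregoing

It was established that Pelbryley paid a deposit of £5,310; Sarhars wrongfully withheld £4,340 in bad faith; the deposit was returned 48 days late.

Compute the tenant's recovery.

Trebled: 3 × £4,340 = £13,020
Minimum £670: £13,020 meets the minimum, no increase.
Late-return penalty: 48 × £260 = £12,480
Damages plus late penalty: £13,020 + £12,480 = £25,500
Costs and fees: 10% of £25,500 = £2,550
Total recovery: £25,500 + £2,550 = £28,050

£28,050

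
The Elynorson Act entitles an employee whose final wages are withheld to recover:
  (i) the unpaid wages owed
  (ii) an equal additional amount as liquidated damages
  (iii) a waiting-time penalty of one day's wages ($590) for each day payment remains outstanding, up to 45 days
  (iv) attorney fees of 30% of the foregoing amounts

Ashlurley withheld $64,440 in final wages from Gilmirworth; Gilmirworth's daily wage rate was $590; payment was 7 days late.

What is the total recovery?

Liquidated damages (equal amount): $64,440
Penalty days: min(7, 45) = 7
Waiting-time penalty: 7 × $590 = $4,130
Subtotal: $64,440 + $64,440 + $4,130 = $133,010
Attorney fees: 30% of $133,010 = $39,903
Total award: $133,010 + $39,903 = $172,913

Total award: $172,913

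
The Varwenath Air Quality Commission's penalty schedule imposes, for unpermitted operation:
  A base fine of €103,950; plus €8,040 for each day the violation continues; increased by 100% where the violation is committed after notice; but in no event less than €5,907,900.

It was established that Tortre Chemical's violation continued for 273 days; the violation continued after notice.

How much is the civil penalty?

Per-day component: 273 × €8,040 = €2,194,920
Base plus per-day: €103,950 + €2,194,920 = €2,298,870
Enhancement: 100% of €2,298,870 = €2,298,870
Enhanced fine: €2,298,870 + €2,298,870 = €4,597,740
Minimum €5,907,900: €4,597,740 is below the minimum → €5,907,900

Civil penalty: €5,907,900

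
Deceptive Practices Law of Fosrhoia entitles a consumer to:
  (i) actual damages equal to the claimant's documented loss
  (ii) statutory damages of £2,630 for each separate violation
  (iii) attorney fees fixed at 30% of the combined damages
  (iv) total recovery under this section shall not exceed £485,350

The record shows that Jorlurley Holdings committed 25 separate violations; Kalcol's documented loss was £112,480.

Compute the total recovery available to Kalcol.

£231,699

Statutory damages: 25 × £2,630 = £65,750
Combined damages: £112,480 + £65,750 = £178,230
Attorney fees: 30% of £178,230 = £53,469
Total before cap: £178,230 + £53,469 = £231,699
Cap at £485,350: £231,699 is within the cap, no reduction.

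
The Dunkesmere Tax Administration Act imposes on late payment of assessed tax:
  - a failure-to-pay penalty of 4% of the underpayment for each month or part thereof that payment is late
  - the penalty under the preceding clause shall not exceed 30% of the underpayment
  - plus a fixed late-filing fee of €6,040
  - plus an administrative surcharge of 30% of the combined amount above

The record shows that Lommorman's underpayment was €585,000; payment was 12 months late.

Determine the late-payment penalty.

Accrued rate: 4% × 12 = 48%, capped at 30% → 30%
Failure-to-pay penalty: 30% of €585,000 = €175,500
Penalty before surcharge: €175,500 + €6,040 = €181,540
Administrative surcharge: 30% of €181,540 = €54,462
Total penalty: €181,540 + €54,462 = €236,002

Penalty: €236,002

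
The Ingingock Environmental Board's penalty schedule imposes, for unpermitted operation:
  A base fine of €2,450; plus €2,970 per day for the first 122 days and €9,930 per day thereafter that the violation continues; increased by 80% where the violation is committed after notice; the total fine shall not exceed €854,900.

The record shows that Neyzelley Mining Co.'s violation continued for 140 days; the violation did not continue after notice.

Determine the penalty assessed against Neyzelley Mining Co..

First 122 days: 122 × €2,970 = €362,340
Remaining days: (140 − 122) × €9,930 = €178,740
Per-day component: €362,340 + €178,740 = €541,080
Base plus per-day: €2,450 + €541,080 = €543,530
The violation did not continue after notice: no 80% increase.
Cap at €854,900: €543,530 is within the cap, no reduction.

€543,530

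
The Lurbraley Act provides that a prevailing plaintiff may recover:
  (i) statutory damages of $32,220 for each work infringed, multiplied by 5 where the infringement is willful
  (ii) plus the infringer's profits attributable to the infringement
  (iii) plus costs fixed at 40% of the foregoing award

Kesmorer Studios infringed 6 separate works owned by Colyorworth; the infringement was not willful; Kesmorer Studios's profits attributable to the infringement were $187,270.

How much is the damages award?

Award: $532,826

Statutory damages: 6 × $32,220 = $193,320
Infringement not willful: no ×5 enhancement.
Combined award: $193,320 + $187,270 = $380,590
Costs: 40% of $380,590 = $152,236
Award plus costs: $380,590 + $152,236 = $532,826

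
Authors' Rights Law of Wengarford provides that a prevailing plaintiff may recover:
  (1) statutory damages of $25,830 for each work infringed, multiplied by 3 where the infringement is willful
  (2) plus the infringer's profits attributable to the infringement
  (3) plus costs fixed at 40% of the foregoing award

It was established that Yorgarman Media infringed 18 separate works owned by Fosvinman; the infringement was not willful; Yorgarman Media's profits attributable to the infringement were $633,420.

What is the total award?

$1,537,704

Statutory damages: 18 × $25,830 = $464,940
Infringement not willful: no ×3 enhancement.
Combined award: $464,940 + $633,420 = $1,098,360
Costs: 40% of $1,098,360 = $439,344
Award plus costs: $1,098,360 + $439,344 = $1,537,704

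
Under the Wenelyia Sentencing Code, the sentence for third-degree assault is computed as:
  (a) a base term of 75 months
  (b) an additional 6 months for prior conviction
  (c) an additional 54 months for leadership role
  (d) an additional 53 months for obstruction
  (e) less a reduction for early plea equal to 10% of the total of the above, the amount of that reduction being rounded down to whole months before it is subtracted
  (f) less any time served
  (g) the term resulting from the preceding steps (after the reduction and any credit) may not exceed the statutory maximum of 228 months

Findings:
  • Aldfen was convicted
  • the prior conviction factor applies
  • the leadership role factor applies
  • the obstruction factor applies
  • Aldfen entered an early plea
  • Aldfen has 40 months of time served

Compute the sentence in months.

130 months

Prior conviction enhancement: +6 months
Leadership role enhancement: +54 months
Obstruction enhancement: +53 months
Adjusted term: 75 months + 6 months + 54 months + 53 months = 188 months
Early plea reduction: 10% of 188 months = 18 months (rounded down)
After reduction: 188 − 18 = 170 months
Less time served: 170 months − 40 months = 130 months
Cap at 228 months: 130 months is within the cap, no reduction.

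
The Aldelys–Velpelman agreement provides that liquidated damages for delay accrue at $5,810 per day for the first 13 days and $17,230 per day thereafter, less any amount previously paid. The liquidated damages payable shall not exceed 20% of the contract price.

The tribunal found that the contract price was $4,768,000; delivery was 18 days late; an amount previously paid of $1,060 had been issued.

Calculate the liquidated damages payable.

$160,620

First 13 days: 13 × $5,810 = $75,530
Remaining days: (18 − 13) × $17,230 = $86,150
Accrued per-day damages: $75,530 + $86,150 = $161,680
Less amount previously paid: $161,680 − $1,060 = $160,620
Cap: 20% of $4,768,000 = $953,600
Cap at $953,600: $160,620 is within the cap, no reduction.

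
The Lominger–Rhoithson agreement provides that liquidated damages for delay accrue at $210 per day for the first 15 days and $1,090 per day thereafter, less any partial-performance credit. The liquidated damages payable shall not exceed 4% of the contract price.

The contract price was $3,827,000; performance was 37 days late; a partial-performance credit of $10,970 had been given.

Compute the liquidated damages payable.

$16,160

First 15 days: 15 × $210 = $3,150
Remaining days: (37 − 15) × $1,090 = $23,980
Accrued per-day damages: $3,150 + $23,980 = $27,130
Less partial-performance credit: $27,130 − $10,970 = $16,160
Cap: 4% of $3,827,000 = $153,080
Cap at $153,080: $16,160 is within the cap, no reduction.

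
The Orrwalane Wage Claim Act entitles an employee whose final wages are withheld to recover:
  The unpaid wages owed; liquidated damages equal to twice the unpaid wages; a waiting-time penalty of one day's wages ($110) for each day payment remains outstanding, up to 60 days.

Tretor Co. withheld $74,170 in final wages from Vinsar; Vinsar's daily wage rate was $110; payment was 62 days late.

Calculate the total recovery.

$229,110

Doubled: 2 × $74,170 = $148,340
Penalty days: min(62, 60) = 60
Waiting-time penalty: 60 × $110 = $6,600
Total award: $74,170 + $148,340 + $6,600 = $229,110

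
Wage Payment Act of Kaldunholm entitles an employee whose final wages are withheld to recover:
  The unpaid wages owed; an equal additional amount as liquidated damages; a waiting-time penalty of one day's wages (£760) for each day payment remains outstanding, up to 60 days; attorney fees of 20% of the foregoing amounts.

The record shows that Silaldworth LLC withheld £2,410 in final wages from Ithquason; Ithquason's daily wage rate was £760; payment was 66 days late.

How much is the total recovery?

£60,504

Liquidated damages (equal amount): £2,410
Penalty days: min(66, 60) = 60
Waiting-time penalty: 60 × £760 = £45,600
Subtotal: £2,410 + £2,410 + £45,600 = £50,420
Attorney fees: 20% of £50,420 = £10,084
Total award: £50,420 + £10,084 = £60,504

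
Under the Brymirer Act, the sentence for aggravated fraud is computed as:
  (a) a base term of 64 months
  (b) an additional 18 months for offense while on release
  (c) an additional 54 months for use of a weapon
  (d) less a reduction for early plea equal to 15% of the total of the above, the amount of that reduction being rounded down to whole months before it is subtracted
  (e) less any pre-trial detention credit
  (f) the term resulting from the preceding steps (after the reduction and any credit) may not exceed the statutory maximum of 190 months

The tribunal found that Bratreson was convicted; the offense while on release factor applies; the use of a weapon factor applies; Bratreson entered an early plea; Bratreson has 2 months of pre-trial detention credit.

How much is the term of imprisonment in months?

114 months

Offense while on release enhancement: +18 months
Use of a weapon enhancement: +54 months
Adjusted term: 64 months + 18 months + 54 months = 136 months
Early plea reduction: 15% of 136 months = 20 months (rounded down)
After reduction: 136 − 20 = 116 months
Less pre-trial detention credit: 116 months − 2 months = 114 months
Cap at 190 months: 114 months is within the cap, no reduction.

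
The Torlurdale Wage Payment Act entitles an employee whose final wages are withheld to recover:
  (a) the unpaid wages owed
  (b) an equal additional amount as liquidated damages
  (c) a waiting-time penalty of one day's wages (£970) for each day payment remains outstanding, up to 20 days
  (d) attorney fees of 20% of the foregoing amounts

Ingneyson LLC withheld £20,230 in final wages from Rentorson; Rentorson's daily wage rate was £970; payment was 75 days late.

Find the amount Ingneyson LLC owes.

Liquidated damages (equal amount): £20,230
Penalty days: min(75, 20) = 20
Waiting-time penalty: 20 × £970 = £19,400
Subtotal: £20,230 + £20,230 + £19,400 = £59,860
Attorney fees: 20% of £59,860 = £11,972
Total award: £59,860 + £11,972 = £71,832

£71,832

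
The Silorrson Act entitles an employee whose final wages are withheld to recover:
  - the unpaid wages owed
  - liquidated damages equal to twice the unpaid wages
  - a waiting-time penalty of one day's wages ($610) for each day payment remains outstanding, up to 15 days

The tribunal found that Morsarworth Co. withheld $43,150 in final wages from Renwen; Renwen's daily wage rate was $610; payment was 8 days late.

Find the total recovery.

$134,330

Doubled: 2 × $43,150 = $86,300
Penalty days: min(8, 15) = 8
Waiting-time penalty: 8 × $610 = $4,880
Total award: $43,150 + $86,300 + $4,880 = $134,330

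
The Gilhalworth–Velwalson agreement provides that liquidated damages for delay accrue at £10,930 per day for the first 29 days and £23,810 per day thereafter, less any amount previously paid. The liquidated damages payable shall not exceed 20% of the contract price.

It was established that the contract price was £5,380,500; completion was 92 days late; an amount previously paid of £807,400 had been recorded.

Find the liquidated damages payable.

First 29 days: 29 × £10,930 = £316,970
Remaining days: (92 − 29) × £23,810 = £1,500,030
Accrued per-day damages: £316,970 + £1,500,030 = £1,817,000
Less amount previously paid: £1,817,000 − £807,400 = £1,009,600
Cap: 20% of £5,380,500 = £1,076,100
Cap at £1,076,100: £1,009,600 is within the cap, no reduction.

£1,009,600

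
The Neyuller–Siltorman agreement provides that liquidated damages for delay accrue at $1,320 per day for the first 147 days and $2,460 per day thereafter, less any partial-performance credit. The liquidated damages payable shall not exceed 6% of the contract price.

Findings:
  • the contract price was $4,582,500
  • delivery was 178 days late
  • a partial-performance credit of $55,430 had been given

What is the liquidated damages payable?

$214,870

First 147 days: 147 × $1,320 = $194,040
Remaining days: (178 − 147) × $2,460 = $76,260
Accrued per-day damages: $194,040 + $76,260 = $270,300
Less partial-performance credit: $270,300 − $55,430 = $214,870
Cap: 6% of $4,582,500 = $274,950
Cap at $274,950: $214,870 is within the cap, no reduction.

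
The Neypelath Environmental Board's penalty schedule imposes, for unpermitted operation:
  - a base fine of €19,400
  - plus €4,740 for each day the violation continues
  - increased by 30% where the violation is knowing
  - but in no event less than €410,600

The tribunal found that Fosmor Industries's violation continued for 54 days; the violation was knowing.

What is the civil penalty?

Per-day component: 54 × €4,740 = €255,960
Base plus per-day: €19,400 + €255,960 = €275,360
Enhancement: 30% of €275,360 = €82,608
Enhanced fine: €275,360 + €82,608 = €357,968
Minimum €410,600: €357,968 is below the minimum → €410,600

Civil penalty: €410,600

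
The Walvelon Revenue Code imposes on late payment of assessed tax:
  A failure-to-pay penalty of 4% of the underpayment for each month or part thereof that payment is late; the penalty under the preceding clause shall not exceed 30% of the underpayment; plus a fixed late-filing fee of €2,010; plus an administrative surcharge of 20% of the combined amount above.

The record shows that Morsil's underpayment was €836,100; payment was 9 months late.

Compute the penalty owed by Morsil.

€303,408

Accrued rate: 4% × 9 = 36%, capped at 30% → 30%
Failure-to-pay penalty: 30% of €836,100 = €250,830
Penalty before surcharge: €250,830 + €2,010 = €252,840
Administrative surcharge: 20% of €252,840 = €50,568
Total penalty: €252,840 + €50,568 = €303,408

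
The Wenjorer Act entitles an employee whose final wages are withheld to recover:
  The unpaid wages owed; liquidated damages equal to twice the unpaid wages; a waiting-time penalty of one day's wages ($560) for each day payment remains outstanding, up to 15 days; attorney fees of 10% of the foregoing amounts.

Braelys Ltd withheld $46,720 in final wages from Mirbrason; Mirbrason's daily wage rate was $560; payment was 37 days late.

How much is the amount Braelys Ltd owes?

$163,416

Doubled: 2 × $46,720 = $93,440
Penalty days: min(37, 15) = 15
Waiting-time penalty: 15 × $560 = $8,400
Subtotal: $46,720 + $93,440 + $8,400 = $148,560
Attorney fees: 10% of $148,560 = $14,856
Total award: $148,560 + $14,856 = $163,416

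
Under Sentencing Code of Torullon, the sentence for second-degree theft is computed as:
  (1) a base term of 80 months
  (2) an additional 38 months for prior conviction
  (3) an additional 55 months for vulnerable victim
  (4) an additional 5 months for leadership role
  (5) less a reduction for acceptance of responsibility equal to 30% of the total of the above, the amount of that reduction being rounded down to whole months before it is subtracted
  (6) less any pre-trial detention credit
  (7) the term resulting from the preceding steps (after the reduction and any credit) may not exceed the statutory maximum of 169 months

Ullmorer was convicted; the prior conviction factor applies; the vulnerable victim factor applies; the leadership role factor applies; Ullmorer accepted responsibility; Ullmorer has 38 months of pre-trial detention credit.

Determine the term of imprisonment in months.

Prior conviction enhancement: +38 months
Vulnerable victim enhancement: +55 months
Leadership role enhancement: +5 months
Adjusted term: 80 months + 38 months + 55 months + 5 months = 178 months
Acceptance of responsibility reduction: 30% of 178 months = 53 months (rounded down)
After reduction: 178 − 53 = 125 months
Less pre-trial detention credit: 125 months − 38 months = 87 months
Cap at 169 months: 87 months is within the cap, no reduction.

87 months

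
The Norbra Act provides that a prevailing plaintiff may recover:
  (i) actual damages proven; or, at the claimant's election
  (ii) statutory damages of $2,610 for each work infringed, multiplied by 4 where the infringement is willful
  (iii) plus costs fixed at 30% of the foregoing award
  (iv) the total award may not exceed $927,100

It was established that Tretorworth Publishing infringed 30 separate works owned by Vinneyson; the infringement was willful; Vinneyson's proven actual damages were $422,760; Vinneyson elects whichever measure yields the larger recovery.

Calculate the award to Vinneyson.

Statutory damages: 30 × $2,610 = $78,300
Multiplied by 4: 4 × $78,300 = $313,200
Greater of actual damages ($422,760) or enhanced statutory damages ($313,200): $422,760
Costs: 30% of $422,760 = $126,828
Award plus costs: $422,760 + $126,828 = $549,588
Cap at $927,100: $549,588 is within the cap, no reduction.

$549,588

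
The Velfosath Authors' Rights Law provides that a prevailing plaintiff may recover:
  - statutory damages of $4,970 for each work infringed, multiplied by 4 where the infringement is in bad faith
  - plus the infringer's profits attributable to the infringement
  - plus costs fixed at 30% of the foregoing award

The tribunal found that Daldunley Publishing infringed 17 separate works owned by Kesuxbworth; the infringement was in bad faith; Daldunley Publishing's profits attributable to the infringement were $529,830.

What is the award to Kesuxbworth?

Award: $1,128,127

Statutory damages: 17 × $4,970 = $84,490
Multiplied by 4: 4 × $84,490 = $337,960
Combined award: $337,960 + $529,830 = $867,790
Costs: 30% of $867,790 = $260,337
Award plus costs: $867,790 + $260,337 = $1,128,127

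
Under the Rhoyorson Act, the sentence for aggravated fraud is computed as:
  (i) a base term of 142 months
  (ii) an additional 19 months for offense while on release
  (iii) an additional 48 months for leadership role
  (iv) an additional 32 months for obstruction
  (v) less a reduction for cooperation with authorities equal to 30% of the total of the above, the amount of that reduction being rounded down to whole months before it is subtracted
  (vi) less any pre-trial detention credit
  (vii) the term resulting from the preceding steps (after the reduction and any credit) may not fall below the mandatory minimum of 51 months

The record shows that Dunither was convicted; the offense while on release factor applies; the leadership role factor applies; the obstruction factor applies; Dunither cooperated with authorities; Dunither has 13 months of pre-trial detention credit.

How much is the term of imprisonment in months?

Offense while on release enhancement: +19 months
Leadership role enhancement: +48 months
Obstruction enhancement: +32 months
Adjusted term: 142 months + 19 months + 48 months + 32 months = 241 months
Cooperation with authorities reduction: 30% of 241 months = 72 months (rounded down)
After reduction: 241 − 72 = 169 months
Less pre-trial detention credit: 169 months − 13 months = 156 months
Minimum 51 months: 156 months meets the minimum, no increase.

Sentence: 156 months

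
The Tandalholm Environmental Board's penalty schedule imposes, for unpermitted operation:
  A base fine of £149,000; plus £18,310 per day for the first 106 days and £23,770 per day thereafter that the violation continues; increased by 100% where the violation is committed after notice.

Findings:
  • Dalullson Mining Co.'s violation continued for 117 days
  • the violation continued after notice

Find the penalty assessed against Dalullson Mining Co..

First 106 days: 106 × £18,310 = £1,940,860
Remaining days: (117 − 106) × £23,770 = £261,470
Per-day component: £1,940,860 + £261,470 = £2,202,330
Base plus per-day: £149,000 + £2,202,330 = £2,351,330
Enhancement: 100% of £2,351,330 = £2,351,330
Enhanced fine: £2,351,330 + £2,351,330 = £4,702,660

£4,702,660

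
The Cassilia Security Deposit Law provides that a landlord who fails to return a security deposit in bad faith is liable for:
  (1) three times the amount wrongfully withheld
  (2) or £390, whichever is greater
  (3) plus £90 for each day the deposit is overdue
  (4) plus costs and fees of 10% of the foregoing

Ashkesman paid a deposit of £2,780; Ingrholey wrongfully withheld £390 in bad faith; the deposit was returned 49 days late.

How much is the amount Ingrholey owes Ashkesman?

Recovery: £6,138

Trebled: 3 × £390 = £1,170
Minimum £390: £1,170 meets the minimum, no increase.
Late-return penalty: 49 × £90 = £4,410
Damages plus late penalty: £1,170 + £4,410 = £5,580
Costs and fees: 10% of £5,580 = £558
Total recovery: £5,580 + £558 = £6,138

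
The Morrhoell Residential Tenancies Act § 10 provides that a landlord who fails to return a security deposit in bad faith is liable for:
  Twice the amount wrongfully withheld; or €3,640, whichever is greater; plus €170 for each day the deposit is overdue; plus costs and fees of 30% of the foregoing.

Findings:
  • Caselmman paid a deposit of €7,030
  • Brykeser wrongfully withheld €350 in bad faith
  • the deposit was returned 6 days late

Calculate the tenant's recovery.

€6,058

Doubled: 2 × €350 = €700
Minimum €3,640: €700 is below the minimum → €3,640
Late-return penalty: 6 × €170 = €1,020
Damages plus late penalty: €3,640 + €1,020 = €4,660
Costs and fees: 30% of €4,660 = €1,398
Total recovery: €4,660 + €1,398 = €6,058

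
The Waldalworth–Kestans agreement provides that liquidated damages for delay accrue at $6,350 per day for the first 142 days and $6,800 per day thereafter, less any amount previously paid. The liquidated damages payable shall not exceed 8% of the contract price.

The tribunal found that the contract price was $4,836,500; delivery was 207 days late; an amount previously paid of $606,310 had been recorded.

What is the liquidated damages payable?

First 142 days: 142 × $6,350 = $901,700
Remaining days: (207 − 142) × $6,800 = $442,000
Accrued per-day damages: $901,700 + $442,000 = $1,343,700
Less amount previously paid: $1,343,700 − $606,310 = $737,390
Cap: 8% of $4,836,500 = $386,920
Cap at $386,920: $737,390 exceeds the cap → $386,920

$386,920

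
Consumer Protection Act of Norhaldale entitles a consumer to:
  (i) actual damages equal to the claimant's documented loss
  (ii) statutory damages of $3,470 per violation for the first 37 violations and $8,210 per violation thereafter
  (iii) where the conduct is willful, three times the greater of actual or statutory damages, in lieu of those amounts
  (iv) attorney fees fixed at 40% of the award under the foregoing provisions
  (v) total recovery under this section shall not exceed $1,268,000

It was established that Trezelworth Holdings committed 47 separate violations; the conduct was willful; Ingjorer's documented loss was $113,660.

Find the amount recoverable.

$884,058

First 37 violations: 37 × $3,470 = $128,390
Remaining violations: (47 − 37) × $8,210 = $82,100
Statutory damages: $128,390 + $82,100 = $210,490
Greater of actual damages ($113,660) or statutory damages ($210,490): $210,490
Trebled: 3 × $210,490 = $631,470
Attorney fees: 40% of $631,470 = $252,588
Total before cap: $631,470 + $252,588 = $884,058
Cap at $1,268,000: $884,058 is within the cap, no reduction.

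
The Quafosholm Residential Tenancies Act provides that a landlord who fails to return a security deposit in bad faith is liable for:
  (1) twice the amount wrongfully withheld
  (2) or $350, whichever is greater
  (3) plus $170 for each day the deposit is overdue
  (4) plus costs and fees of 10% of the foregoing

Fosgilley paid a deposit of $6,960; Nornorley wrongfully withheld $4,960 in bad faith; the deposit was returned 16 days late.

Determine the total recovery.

Doubled: 2 × $4,960 = $9,920
Minimum $350: $9,920 meets the minimum, no increase.
Late-return penalty: 16 × $170 = $2,720
Damages plus late penalty: $9,920 + $2,720 = $12,640
Costs and fees: 10% of $12,640 = $1,264
Total recovery: $12,640 + $1,264 = $13,904

$13,904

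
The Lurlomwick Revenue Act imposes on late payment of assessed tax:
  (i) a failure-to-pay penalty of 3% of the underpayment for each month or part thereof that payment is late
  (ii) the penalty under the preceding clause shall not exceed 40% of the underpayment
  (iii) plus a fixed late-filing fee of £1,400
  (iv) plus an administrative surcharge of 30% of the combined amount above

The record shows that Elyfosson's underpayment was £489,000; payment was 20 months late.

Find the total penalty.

£256,100

Accrued rate: 3% × 20 = 60%, capped at 40% → 40%
Failure-to-pay penalty: 40% of £489,000 = £195,600
Penalty before surcharge: £195,600 + £1,400 = £197,000
Administrative surcharge: 30% of £197,000 = £59,100
Total penalty: £197,000 + £59,100 = £256,100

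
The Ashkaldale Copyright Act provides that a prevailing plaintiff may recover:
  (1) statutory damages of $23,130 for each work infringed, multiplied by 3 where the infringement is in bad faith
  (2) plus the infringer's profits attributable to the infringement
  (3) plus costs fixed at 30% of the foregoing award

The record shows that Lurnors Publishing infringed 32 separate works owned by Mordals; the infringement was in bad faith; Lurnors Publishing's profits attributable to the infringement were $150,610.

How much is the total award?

$3,082,417

Statutory damages: 32 × $23,130 = $740,160
Trebled: 3 × $740,160 = $2,220,480
Combined award: $2,220,480 + $150,610 = $2,371,090
Costs: 30% of $2,371,090 = $711,327
Award plus costs: $2,371,090 + $711,327 = $3,082,417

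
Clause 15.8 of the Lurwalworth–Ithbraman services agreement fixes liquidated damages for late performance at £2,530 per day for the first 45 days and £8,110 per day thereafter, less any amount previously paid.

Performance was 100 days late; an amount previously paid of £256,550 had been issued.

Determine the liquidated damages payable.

£303,350

First 45 days: 45 × £2,530 = £113,850
Remaining days: (100 − 45) × £8,110 = £446,050
Accrued per-day damages: £113,850 + £446,050 = £559,900
Less amount previously paid: £559,900 − £256,550 = £303,350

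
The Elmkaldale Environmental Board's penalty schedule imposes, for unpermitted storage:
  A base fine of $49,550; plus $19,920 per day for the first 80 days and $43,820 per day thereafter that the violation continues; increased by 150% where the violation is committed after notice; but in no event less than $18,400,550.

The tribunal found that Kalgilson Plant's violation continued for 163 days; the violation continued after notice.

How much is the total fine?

Civil penalty: $18,400,550

First 80 days: 80 × $19,920 = $1,593,600
Remaining days: (163 − 80) × $43,820 = $3,637,060
Per-day component: $1,593,600 + $3,637,060 = $5,230,660
Base plus per-day: $49,550 + $5,230,660 = $5,280,210
Enhancement: 150% of $5,280,210 = $7,920,315
Enhanced fine: $5,280,210 + $7,920,315 = $13,200,525
Minimum $18,400,550: $13,200,525 is below the minimum → $18,400,550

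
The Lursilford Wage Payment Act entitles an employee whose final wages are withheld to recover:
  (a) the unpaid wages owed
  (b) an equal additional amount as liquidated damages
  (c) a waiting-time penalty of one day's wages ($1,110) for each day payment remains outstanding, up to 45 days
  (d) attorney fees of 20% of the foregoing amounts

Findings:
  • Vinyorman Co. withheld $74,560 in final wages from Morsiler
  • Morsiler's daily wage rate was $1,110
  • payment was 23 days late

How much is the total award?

Liquidated damages (equal amount): $74,560
Penalty days: min(23, 45) = 23
Waiting-time penalty: 23 × $1,110 = $25,530
Subtotal: $74,560 + $74,560 + $25,530 = $174,650
Attorney fees: 20% of $174,650 = $34,930
Total award: $174,650 + $34,930 = $209,580

$209,580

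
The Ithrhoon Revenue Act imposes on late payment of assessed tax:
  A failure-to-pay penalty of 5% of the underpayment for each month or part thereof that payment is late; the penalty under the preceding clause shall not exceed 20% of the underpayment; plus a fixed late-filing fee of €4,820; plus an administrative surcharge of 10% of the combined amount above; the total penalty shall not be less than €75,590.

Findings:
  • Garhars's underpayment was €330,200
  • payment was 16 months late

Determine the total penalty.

Accrued rate: 5% × 16 = 80%, capped at 20% → 20%
Failure-to-pay penalty: 20% of €330,200 = €66,040
Penalty before surcharge: €66,040 + €4,820 = €70,860
Administrative surcharge: 10% of €70,860 = €7,086
Total penalty: €70,860 + €7,086 = €77,946
Minimum €75,590: €77,946 meets the minimum, no increase.

€77,946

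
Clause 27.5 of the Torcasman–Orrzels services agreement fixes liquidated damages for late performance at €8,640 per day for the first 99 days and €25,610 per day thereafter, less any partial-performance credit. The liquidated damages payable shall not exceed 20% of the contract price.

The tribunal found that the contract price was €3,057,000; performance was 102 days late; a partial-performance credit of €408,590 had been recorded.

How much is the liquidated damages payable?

First 99 days: 99 × €8,640 = €855,360
Remaining days: (102 − 99) × €25,610 = €76,830
Accrued per-day damages: €855,360 + €76,830 = €932,190
Less partial-performance credit: €932,190 − €408,590 = €523,600
Cap: 20% of €3,057,000 = €611,400
Cap at €611,400: €523,600 is within the cap, no reduction.

€523,600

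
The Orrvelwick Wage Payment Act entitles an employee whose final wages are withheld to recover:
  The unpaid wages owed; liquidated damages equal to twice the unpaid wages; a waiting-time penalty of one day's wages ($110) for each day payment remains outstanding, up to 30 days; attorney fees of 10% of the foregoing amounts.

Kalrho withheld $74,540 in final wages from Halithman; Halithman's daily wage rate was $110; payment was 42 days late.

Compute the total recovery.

Doubled: 2 × $74,540 = $149,080
Penalty days: min(42, 30) = 30
Waiting-time penalty: 30 × $110 = $3,300
Subtotal: $74,540 + $149,080 + $3,300 = $226,920
Attorney fees: 10% of $226,920 = $22,692
Total award: $226,920 + $22,692 = $249,612

$249,612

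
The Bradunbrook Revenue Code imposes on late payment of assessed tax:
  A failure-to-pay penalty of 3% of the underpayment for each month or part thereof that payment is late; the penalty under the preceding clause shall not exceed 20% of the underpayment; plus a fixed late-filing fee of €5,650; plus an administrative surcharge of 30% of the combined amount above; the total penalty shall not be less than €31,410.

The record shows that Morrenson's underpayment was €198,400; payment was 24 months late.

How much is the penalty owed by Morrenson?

Accrued rate: 3% × 24 = 72%, capped at 20% → 20%
Failure-to-pay penalty: 20% of €198,400 = €39,680
Penalty before surcharge: €39,680 + €5,650 = €45,330
Administrative surcharge: 30% of €45,330 = €13,599
Total penalty: €45,330 + €13,599 = €58,929
Minimum €31,410: €58,929 meets the minimum, no increase.

€58,929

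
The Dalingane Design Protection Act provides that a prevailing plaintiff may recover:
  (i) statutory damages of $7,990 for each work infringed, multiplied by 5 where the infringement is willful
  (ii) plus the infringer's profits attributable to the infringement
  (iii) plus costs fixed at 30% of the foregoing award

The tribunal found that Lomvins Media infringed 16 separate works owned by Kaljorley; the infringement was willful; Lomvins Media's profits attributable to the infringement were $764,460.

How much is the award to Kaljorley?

$1,824,758

Statutory damages: 16 × $7,990 = $127,840
Multiplied by 5: 5 × $127,840 = $639,200
Combined award: $639,200 + $764,460 = $1,403,660
Costs: 30% of $1,403,660 = $421,098
Award plus costs: $1,403,660 + $421,098 = $1,824,758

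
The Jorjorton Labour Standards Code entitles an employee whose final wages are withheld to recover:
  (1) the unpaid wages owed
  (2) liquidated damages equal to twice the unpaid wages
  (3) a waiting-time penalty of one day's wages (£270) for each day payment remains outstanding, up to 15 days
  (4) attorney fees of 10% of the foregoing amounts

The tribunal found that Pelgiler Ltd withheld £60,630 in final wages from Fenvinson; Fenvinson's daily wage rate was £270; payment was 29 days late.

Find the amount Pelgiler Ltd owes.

£204,534

Doubled: 2 × £60,630 = £121,260
Penalty days: min(29, 15) = 15
Waiting-time penalty: 15 × £270 = £4,050
Subtotal: £60,630 + £121,260 + £4,050 = £185,940
Attorney fees: 10% of £185,940 = £18,594
Total award: £185,940 + £18,594 = £204,534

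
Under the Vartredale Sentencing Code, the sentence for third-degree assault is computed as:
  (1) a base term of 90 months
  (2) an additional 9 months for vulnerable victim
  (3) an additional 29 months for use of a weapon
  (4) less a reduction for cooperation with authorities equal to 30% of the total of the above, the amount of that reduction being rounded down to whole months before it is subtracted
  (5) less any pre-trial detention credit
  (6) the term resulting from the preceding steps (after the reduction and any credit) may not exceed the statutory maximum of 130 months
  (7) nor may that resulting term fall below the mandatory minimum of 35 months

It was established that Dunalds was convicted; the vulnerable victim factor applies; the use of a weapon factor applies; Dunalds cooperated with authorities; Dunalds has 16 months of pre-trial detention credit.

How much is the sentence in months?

Vulnerable victim enhancement: +9 months
Use of a weapon enhancement: +29 months
Adjusted term: 90 months + 9 months + 29 months = 128 months
Cooperation with authorities reduction: 30% of 128 months = 38 months (rounded down)
After reduction: 128 − 38 = 90 months
Less pre-trial detention credit: 90 months − 16 months = 74 months
Cap at 130 months: 74 months is within the cap, no reduction.
Minimum 35 months: 74 months meets the minimum, no increase.

74 months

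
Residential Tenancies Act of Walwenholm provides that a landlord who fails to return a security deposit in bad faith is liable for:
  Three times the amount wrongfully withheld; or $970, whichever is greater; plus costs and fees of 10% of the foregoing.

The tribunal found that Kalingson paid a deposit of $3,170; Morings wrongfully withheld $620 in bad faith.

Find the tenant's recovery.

Trebled: 3 × $620 = $1,860
Minimum $970: $1,860 meets the minimum, no increase.
Costs and fees: 10% of $1,860 = $186
Total recovery: $1,860 + $186 = $2,046

$2,046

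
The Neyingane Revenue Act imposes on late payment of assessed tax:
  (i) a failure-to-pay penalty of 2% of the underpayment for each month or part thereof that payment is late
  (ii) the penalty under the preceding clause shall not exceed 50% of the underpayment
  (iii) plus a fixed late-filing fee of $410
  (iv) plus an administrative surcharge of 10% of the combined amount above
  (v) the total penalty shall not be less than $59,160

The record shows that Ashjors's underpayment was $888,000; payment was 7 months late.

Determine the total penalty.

Penalty: $137,203

Accrued rate: 2% × 7 = 14%, capped at 50% → 14%
Failure-to-pay penalty: 14% of $888,000 = $124,320
Penalty before surcharge: $124,320 + $410 = $124,730
Administrative surcharge: 10% of $124,730 = $12,473
Total penalty: $124,730 + $12,473 = $137,203
Minimum $59,160: $137,203 meets the minimum, no increase.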